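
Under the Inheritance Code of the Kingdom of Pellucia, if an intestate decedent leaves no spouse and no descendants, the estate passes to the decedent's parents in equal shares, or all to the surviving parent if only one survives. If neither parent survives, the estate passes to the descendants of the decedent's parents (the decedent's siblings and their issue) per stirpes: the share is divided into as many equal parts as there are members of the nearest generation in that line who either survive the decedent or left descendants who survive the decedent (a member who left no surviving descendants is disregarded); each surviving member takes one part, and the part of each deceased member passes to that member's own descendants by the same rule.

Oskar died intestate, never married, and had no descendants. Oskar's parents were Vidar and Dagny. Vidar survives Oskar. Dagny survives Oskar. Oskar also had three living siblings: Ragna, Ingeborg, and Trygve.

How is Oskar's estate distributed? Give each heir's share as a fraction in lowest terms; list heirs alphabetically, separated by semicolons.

Both parents survive, so Vidar and Dagny each take 1/2. The siblings take nothing because a surviving parent has priority.

Dagny 1/2; Vidar 1/2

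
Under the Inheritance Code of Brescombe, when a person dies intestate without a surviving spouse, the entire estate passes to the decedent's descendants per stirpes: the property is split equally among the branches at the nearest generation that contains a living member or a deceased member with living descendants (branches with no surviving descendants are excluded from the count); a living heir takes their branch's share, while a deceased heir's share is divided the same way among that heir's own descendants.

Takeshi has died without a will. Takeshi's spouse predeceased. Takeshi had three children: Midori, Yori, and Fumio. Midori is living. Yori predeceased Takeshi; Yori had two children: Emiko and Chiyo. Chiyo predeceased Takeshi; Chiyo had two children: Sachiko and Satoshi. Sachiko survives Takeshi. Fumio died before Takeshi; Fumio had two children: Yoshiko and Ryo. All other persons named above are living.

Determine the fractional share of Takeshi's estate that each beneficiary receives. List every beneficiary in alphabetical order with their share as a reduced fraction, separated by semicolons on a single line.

There is no surviving spouse, so the entire estate passes to Takeshi's descendants per stirpes.
The estate is divided into 3 equal shares of 1/3 among Midori, Yori, Fumio.
Midori is living and takes 1/3.
Yori predeceased; the 1/3 allotted to Yori's branch passes to Yori's issue by representation.
The 1/3 is divided into 2 equal shares of 1/6 among Emiko, Chiyo.
Emiko is living and takes 1/6.
Chiyo predeceased; the 1/6 allotted to Chiyo's branch passes to Chiyo's issue by representation.
The 1/6 is divided into 2 equal shares of 1/12 among Sachiko, Satoshi.
Sachiko is living and takes 1/12.
Satoshi is living and takes 1/12.
Fumio predeceased; the 1/3 allotted to Fumio's branch passes to Fumio's issue by representation.
The 1/3 is divided into 2 equal shares of 1/6 among Yoshiko, Ryo.
Yoshiko is living and takes 1/6.
Ryo is living and takes 1/6.

Emiko 1/6; Midori 1/3; Ryo 1/6; Sachiko 1/12; Satoshi 1/12; Yoshiko 1/6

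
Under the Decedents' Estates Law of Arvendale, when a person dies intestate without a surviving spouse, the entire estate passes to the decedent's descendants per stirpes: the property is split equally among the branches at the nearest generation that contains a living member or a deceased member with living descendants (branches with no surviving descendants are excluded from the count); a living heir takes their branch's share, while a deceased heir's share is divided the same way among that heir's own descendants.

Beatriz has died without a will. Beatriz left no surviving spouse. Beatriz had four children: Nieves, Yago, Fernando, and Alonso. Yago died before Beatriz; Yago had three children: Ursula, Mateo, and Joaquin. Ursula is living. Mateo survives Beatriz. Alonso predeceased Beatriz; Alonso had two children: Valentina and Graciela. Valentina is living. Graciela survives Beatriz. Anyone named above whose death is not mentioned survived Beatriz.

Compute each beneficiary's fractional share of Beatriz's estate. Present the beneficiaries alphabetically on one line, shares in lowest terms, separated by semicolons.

Fernando 1/4; Graciela 1/8; Joaquin 1/12; Mateo 1/12; Nieves 1/4; Ursula 1/12; Valentina 1/8

There is no surviving spouse, so the entire estate passes to Beatriz's descendants per stirpes.
The estate is divided into 4 equal shares of 1/4 among Nieves, Yago, Fernando, Alonso.
Nieves is living and takes 1/4.
Yago predeceased; the 1/4 allotted to Yago's branch passes to Yago's issue by representation.
The 1/4 is divided into 3 equal shares of 1/12 among Ursula, Mateo, Joaquin.
Ursula is living and takes 1/12.
Mateo is living and takes 1/12.
Joaquin is living and takes 1/12.
Fernando is living and takes 1/4.
Alonso predeceased; the 1/4 allotted to Alonso's branch passes to Alonso's issue by representation.
The 1/4 is divided into 2 equal shares of 1/8 among Valentina, Graciela.
Valentina is living and takes 1/8.
Graciela is living and takes 1/8.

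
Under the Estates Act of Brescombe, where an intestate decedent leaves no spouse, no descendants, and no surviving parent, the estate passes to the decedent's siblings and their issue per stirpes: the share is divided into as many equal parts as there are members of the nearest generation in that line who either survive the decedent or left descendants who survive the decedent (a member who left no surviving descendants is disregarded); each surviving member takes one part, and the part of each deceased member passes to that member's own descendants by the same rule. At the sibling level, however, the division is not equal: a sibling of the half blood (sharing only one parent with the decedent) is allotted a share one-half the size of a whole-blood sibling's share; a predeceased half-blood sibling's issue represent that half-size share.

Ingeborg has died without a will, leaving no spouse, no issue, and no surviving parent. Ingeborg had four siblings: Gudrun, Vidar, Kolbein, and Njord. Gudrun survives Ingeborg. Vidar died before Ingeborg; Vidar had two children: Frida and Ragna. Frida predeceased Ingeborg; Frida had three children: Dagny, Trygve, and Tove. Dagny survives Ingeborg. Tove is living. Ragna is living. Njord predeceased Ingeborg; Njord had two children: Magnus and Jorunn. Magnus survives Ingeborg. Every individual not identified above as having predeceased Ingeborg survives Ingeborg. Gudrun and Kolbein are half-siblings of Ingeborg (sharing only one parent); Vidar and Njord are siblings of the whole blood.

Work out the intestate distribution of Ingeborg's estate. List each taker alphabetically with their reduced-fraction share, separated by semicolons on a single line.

No spouse, descendants, or parent survives, so the estate passes to Ingeborg's siblings per stirpes.
Half-blood siblings count for one-half the weight of whole-blood siblings at the initial division.
Dividing 1 in proportion to weights (total weight 3): Gudrun (weight 1/2) → 1/6; Vidar (weight 1) → 1/3; Kolbein (weight 1/2) → 1/6; Njord (weight 1) → 1/3.
Gudrun is living and takes 1/6.
Vidar predeceased; the 1/3 allotted to Vidar's branch passes to Vidar's issue by representation.
The 1/3 is divided into 2 equal shares of 1/6 among Frida, Ragna.
Frida predeceased; the 1/6 allotted to Frida's branch passes to Frida's issue by representation.
The 1/6 is divided into 3 equal shares of 1/18 among Dagny, Trygve, Tove.
Dagny is living and takes 1/18.
Trygve is living and takes 1/18.
Tove is living and takes 1/18.
Ragna is living and takes 1/6.
Kolbein is living and takes 1/6.
Njord predeceased; the 1/3 allotted to Njord's branch passes to Njord's issue by representation.
The 1/3 is divided into 2 equal shares of 1/6 among Magnus, Jorunn.
Magnus is living and takes 1/6.
Jorunn is living and takes 1/6.

Dagny 1/18; Gudrun 1/6; Jorunn 1/6; Kolbein 1/6; Magnus 1/6; Ragna 1/6; Tove 1/18; Trygve 1/18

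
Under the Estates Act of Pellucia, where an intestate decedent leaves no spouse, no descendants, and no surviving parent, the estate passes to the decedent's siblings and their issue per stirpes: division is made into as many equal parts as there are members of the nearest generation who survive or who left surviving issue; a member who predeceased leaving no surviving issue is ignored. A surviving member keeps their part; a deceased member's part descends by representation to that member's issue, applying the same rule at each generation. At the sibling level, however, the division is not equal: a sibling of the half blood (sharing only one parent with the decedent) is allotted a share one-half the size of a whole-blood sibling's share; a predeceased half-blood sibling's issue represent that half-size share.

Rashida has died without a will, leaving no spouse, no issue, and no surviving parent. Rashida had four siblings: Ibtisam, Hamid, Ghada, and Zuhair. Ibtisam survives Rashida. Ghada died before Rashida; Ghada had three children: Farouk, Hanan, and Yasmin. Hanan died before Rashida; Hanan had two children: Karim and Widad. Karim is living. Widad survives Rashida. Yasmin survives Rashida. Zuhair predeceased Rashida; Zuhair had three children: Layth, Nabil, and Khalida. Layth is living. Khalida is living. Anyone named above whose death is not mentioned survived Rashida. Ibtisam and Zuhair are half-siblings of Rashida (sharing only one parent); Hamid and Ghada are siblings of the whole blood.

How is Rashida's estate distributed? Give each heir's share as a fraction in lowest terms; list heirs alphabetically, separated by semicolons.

Farouk 1/9; Hamid 1/3; Ibtisam 1/6; Karim 1/18; Khalida 1/18; Layth 1/18; Nabil 1/18; Widad 1/18; Yasmin 1/9

No spouse, descendants, or parent survives, so the estate passes to Rashida's siblings per stirpes.
Half-blood siblings count for one-half the weight of whole-blood siblings at the initial division.
Dividing 1 in proportion to weights (total weight 3): Ibtisam (weight 1/2) → 1/6; Hamid (weight 1) → 1/3; Ghada (weight 1) → 1/3; Zuhair (weight 1/2) → 1/6.
Ibtisam is living and takes 1/6.
Hamid is living and takes 1/3.
Ghada predeceased; the 1/3 allotted to Ghada's branch passes to Ghada's issue by representation.
The 1/3 is divided into 3 equal shares of 1/9 among Farouk, Hanan, Yasmin.
Farouk is living and takes 1/9.
Hanan predeceased; the 1/9 allotted to Hanan's branch passes to Hanan's issue by representation.
The 1/9 is divided into 2 equal shares of 1/18 among Karim, Widad.
Karim is living and takes 1/18.
Widad is living and takes 1/18.
Yasmin is living and takes 1/9.
Zuhair predeceased; the 1/6 allotted to Zuhair's branch passes to Zuhair's issue by representation.
The 1/6 is divided into 3 equal shares of 1/18 among Layth, Nabil, Khalida.
Layth is living and takes 1/18.
Nabil is living and takes 1/18.
Khalida is living and takes 1/18.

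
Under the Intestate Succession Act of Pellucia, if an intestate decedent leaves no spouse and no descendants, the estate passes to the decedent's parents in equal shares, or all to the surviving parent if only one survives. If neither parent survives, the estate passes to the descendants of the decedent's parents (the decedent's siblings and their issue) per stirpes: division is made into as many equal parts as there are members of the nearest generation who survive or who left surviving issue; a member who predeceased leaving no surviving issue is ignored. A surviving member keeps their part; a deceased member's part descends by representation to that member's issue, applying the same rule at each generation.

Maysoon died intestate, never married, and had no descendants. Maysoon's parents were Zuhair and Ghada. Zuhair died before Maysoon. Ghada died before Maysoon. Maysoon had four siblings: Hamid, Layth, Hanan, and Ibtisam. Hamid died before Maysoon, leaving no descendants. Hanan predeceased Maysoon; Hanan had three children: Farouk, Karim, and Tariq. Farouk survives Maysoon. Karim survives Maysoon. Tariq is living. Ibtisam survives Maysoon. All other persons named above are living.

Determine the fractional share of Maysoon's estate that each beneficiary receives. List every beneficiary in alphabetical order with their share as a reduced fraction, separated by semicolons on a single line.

Farouk 1/9; Ibtisam 1/3; Karim 1/9; Layth 1/3; Tariq 1/9

Neither parent survives and there are no descendants, so the estate passes to Maysoon's siblings and their issue per stirpes.
Hamid left no surviving issue, so that branch lapses and is disregarded.
The estate is divided into 3 equal shares of 1/3 among Layth, Hanan, Ibtisam.
Layth is living and takes 1/3.
Hanan predeceased; the 1/3 allotted to Hanan's branch passes to Hanan's issue by representation.
The 1/3 is divided into 3 equal shares of 1/9 among Farouk, Karim, Tariq.
Farouk is living and takes 1/9.
Karim is living and takes 1/9.
Tariq is living and takes 1/9.
Ibtisam is living and takes 1/3.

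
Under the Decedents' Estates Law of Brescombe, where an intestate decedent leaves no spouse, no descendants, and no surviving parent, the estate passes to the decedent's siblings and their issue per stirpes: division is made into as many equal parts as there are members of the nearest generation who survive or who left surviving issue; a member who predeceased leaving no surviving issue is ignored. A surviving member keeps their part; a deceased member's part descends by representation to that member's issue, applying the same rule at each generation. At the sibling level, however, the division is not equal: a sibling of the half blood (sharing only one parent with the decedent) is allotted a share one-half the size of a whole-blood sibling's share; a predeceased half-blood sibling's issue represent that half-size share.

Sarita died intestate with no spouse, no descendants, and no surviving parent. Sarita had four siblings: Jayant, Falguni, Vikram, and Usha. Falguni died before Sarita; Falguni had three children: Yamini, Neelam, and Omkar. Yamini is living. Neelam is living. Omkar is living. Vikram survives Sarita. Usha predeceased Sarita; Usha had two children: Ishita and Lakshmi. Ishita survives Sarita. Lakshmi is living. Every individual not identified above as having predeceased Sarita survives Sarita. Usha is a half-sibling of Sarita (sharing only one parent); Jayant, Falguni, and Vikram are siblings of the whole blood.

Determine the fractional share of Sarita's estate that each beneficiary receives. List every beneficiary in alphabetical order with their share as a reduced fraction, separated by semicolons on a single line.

No spouse, descendants, or parent survives, so the estate passes to Sarita's siblings per stirpes.
Half-blood siblings count for one-half the weight of whole-blood siblings at the initial division.
Dividing 1 in proportion to weights (total weight 7/2): Jayant (weight 1) → 2/7; Falguni (weight 1) → 2/7; Vikram (weight 1) → 2/7; Usha (weight 1/2) → 1/7.
Jayant is living and takes 2/7.
Falguni predeceased; the 2/7 allotted to Falguni's branch passes to Falguni's issue by representation.
The 2/7 is divided into 3 equal shares of 2/21 among Yamini, Neelam, Omkar.
Yamini is living and takes 2/21.
Neelam is living and takes 2/21.
Omkar is living and takes 2/21.
Vikram is living and takes 2/7.
Usha predeceased; the 1/7 allotted to Usha's branch passes to Usha's issue by representation.
The 1/7 is divided into 2 equal shares of 1/14 among Ishita, Lakshmi.
Ishita is living and takes 1/14.
Lakshmi is living and takes 1/14.

Ishita 1/14; Jayant 2/7; Lakshmi 1/14; Neelam 2/21; Omkar 2/21; Vikram 2/7; Yamini 2/21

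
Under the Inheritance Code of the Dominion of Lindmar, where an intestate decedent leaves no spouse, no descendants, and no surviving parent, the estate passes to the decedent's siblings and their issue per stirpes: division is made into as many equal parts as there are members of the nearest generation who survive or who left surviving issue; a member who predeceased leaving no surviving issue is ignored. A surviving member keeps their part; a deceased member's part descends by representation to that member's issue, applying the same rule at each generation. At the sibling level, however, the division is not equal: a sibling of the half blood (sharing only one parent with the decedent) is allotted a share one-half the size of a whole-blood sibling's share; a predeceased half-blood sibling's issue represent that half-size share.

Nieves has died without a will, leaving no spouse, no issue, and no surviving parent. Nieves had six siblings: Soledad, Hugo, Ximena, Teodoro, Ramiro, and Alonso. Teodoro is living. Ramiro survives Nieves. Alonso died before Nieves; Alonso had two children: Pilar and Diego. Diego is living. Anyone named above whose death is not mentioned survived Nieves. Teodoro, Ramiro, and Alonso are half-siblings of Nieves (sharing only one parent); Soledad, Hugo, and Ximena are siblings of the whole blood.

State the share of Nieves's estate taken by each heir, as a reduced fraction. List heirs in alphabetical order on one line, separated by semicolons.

Diego 1/18; Hugo 2/9; Pilar 1/18; Ramiro 1/9; Soledad 2/9; Teodoro 1/9; Ximena 2/9

No spouse, descendants, or parent survives, so the estate passes to Nieves's siblings per stirpes.
Half-blood siblings count for one-half the weight of whole-blood siblings at the initial division.
Dividing 1 in proportion to weights (total weight 9/2): Soledad (weight 1) → 2/9; Hugo (weight 1) → 2/9; Ximena (weight 1) → 2/9; Teodoro (weight 1/2) → 1/9; Ramiro (weight 1/2) → 1/9; Alonso (weight 1/2) → 1/9.
Soledad is living and takes 2/9.
Hugo is living and takes 2/9.
Ximena is living and takes 2/9.
Teodoro is living and takes 1/9.
Ramiro is living and takes 1/9.
Alonso predeceased; the 1/9 allotted to Alonso's branch passes to Alonso's issue by representation.
The 1/9 is divided into 2 equal shares of 1/18 among Pilar, Diego.
Pilar is living and takes 1/18.
Diego is living and takes 1/18.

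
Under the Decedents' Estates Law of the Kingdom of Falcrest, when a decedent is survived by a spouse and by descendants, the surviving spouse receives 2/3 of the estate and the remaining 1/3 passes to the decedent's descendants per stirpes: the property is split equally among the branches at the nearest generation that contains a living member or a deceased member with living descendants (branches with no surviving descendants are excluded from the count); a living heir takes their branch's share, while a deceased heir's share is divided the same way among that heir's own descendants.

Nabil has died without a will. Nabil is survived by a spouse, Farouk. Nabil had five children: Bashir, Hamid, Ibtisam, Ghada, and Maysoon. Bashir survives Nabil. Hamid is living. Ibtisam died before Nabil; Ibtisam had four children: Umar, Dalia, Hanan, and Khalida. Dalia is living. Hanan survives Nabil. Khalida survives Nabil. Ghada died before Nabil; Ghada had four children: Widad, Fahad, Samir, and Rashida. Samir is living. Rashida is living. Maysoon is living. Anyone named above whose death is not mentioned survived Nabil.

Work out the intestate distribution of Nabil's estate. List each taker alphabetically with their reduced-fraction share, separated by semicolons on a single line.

Farouk, as surviving spouse, takes 2/3.
The remaining 1/3 passes to Nabil's descendants per stirpes.
The 1/3 is divided into 5 equal shares of 1/15 among Bashir, Hamid, Ibtisam, Ghada, Maysoon.
Bashir is living and takes 1/15.
Hamid is living and takes 1/15.
Ibtisam predeceased; the 1/15 allotted to Ibtisam's branch passes to Ibtisam's issue by representation.
The 1/15 is divided into 4 equal shares of 1/60 among Umar, Dalia, Hanan, Khalida.
Umar is living and takes 1/60.
Dalia is living and takes 1/60.
Hanan is living and takes 1/60.
Khalida is living and takes 1/60.
Ghada predeceased; the 1/15 allotted to Ghada's branch passes to Ghada's issue by representation.
The 1/15 is divided into 4 equal shares of 1/60 among Widad, Fahad, Samir, Rashida.
Widad is living and takes 1/60.
Fahad is living and takes 1/60.
Samir is living and takes 1/60.
Rashida is living and takes 1/60.
Maysoon is living and takes 1/15.

Bashir 1/15; Dalia 1/60; Fahad 1/60; Farouk 2/3; Hamid 1/15; Hanan 1/60; Khalida 1/60; Maysoon 1/15; Rashida 1/60; Samir 1/60; Umar 1/60; Widad 1/60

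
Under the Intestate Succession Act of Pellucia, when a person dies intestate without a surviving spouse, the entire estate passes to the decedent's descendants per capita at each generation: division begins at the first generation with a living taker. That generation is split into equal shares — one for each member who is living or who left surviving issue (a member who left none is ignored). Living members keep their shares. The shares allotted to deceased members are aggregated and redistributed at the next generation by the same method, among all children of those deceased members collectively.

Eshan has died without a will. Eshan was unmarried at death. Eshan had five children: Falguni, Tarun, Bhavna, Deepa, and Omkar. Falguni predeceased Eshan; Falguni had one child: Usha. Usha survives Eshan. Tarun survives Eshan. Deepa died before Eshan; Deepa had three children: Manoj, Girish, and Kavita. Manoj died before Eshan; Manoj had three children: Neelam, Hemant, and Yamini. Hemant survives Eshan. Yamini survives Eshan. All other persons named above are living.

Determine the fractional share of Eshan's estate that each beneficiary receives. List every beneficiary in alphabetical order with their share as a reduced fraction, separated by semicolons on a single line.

Bhavna 1/5; Girish 1/10; Hemant 1/30; Kavita 1/10; Neelam 1/30; Omkar 1/5; Tarun 1/5; Usha 1/10; Yamini 1/30

There is no surviving spouse, so the entire estate passes to Eshan's descendants per capita at each generation.
At generation 1 (Falguni, Tarun, Bhavna, Deepa, Omkar) there are 5 shares of (1)/5 = 1/5 each.
Living: Tarun, Bhavna, and Omkar — each takes 1/5.
Deceased: Falguni and Deepa. Their combined 2/5 is pooled and carried to generation 2.
At generation 2 (Usha, Manoj, Girish, Kavita) there are 4 shares of (2/5)/4 = 1/10 each.
Living: Usha, Girish, and Kavita — each takes 1/10.
Deceased: Manoj. That 1/10 share is carried to generation 3.
At generation 3 (Neelam, Hemant, Yamini) there are 3 shares of (1/10)/3 = 1/30 each.
Living: Neelam, Hemant, and Yamini — each takes 1/30.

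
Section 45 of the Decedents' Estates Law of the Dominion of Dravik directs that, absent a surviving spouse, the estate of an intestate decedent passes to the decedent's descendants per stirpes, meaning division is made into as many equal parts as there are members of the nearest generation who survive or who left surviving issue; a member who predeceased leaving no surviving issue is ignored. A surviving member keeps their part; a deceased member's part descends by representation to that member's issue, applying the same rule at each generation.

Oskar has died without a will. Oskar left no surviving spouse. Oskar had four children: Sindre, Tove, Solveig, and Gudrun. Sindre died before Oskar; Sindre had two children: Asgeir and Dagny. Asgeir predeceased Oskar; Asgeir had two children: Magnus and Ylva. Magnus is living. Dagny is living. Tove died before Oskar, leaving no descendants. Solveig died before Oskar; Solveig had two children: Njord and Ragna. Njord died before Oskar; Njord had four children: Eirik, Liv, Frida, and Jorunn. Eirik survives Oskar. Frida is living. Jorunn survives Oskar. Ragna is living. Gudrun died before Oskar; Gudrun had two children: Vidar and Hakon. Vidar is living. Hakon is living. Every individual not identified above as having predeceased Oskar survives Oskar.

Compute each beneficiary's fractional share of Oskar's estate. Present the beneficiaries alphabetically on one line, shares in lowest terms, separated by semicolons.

There is no surviving spouse, so the entire estate passes to Oskar's descendants per stirpes.
Tove left no surviving issue, so that branch lapses and is disregarded.
The estate is divided into 3 equal shares of 1/3 among Sindre, Solveig, Gudrun.
Sindre predeceased; the 1/3 allotted to Sindre's branch passes to Sindre's issue by representation.
The 1/3 is divided into 2 equal shares of 1/6 among Asgeir, Dagny.
Asgeir predeceased; the 1/6 allotted to Asgeir's branch passes to Asgeir's issue by representation.
The 1/6 is divided into 2 equal shares of 1/12 among Magnus, Ylva.
Magnus is living and takes 1/12.
Ylva is living and takes 1/12.
Dagny is living and takes 1/6.
Solveig predeceased; the 1/3 allotted to Solveig's branch passes to Solveig's issue by representation.
The 1/3 is divided into 2 equal shares of 1/6 among Njord, Ragna.
Njord predeceased; the 1/6 allotted to Njord's branch passes to Njord's issue by representation.
The 1/6 is divided into 4 equal shares of 1/24 among Eirik, Liv, Frida, Jorunn.
Eirik is living and takes 1/24.
Liv is living and takes 1/24.
Frida is living and takes 1/24.
Jorunn is living and takes 1/24.
Ragna is living and takes 1/6.
Gudrun predeceased; the 1/3 allotted to Gudrun's branch passes to Gudrun's issue by representation.
The 1/3 is divided into 2 equal shares of 1/6 among Vidar, Hakon.
Vidar is living and takes 1/6.
Hakon is living and takes 1/6.

Dagny 1/6; Eirik 1/24; Frida 1/24; Hakon 1/6; Jorunn 1/24; Liv 1/24; Magnus 1/12; Ragna 1/6; Vidar 1/6; Ylva 1/12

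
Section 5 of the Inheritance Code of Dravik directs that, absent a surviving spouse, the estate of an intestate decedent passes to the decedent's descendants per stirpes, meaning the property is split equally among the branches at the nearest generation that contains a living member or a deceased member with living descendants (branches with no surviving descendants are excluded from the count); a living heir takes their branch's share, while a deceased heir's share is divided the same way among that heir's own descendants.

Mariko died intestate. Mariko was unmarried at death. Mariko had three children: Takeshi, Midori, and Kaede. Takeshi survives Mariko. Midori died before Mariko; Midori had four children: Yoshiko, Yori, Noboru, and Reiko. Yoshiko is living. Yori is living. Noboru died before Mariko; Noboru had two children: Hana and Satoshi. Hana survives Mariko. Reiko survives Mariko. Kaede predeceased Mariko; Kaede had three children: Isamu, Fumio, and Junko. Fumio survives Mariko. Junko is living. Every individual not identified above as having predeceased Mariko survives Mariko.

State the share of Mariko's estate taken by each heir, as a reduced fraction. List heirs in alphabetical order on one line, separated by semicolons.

There is no surviving spouse, so the entire estate passes to Mariko's descendants per stirpes.
The estate is divided into 3 equal shares of 1/3 among Takeshi, Midori, Kaede.
Takeshi is living and takes 1/3.
Midori predeceased; the 1/3 allotted to Midori's branch passes to Midori's issue by representation.
The 1/3 is divided into 4 equal shares of 1/12 among Yoshiko, Yori, Noboru, Reiko.
Yoshiko is living and takes 1/12.
Yori is living and takes 1/12.
Noboru predeceased; the 1/12 allotted to Noboru's branch passes to Noboru's issue by representation.
The 1/12 is divided into 2 equal shares of 1/24 among Hana, Satoshi.
Hana is living and takes 1/24.
Satoshi is living and takes 1/24.
Reiko is living and takes 1/12.
Kaede predeceased; the 1/3 allotted to Kaede's branch passes to Kaede's issue by representation.
The 1/3 is divided into 3 equal shares of 1/9 among Isamu, Fumio, Junko.
Isamu is living and takes 1/9.
Fumio is living and takes 1/9.
Junko is living and takes 1/9.

Fumio 1/9; Hana 1/24; Isamu 1/9; Junko 1/9; Reiko 1/12; Satoshi 1/24; Takeshi 1/3; Yori 1/12; Yoshiko 1/12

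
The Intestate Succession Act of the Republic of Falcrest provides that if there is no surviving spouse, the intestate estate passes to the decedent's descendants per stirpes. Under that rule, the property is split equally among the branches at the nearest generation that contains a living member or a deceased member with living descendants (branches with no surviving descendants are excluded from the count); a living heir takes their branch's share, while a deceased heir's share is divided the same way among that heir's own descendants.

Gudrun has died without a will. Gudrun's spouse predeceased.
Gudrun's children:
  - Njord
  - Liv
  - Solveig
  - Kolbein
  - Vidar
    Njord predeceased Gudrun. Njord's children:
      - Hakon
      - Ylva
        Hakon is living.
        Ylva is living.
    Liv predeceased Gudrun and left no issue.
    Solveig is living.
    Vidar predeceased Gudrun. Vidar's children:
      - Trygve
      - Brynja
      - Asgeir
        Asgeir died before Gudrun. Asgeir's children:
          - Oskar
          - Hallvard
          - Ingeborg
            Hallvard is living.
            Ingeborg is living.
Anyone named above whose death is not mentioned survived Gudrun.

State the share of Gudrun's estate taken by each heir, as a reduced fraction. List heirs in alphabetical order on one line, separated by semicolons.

Brynja 1/12; Hakon 1/8; Hallvard 1/36; Ingeborg 1/36; Kolbein 1/4; Oskar 1/36; Solveig 1/4; Trygve 1/12; Ylva 1/8

There is no surviving spouse, so the entire estate passes to Gudrun's descendants per stirpes.
Liv left no surviving issue, so that branch lapses and is disregarded.
The estate is divided into 4 equal shares of 1/4 among Njord, Solveig, Kolbein, Vidar.
Njord predeceased; the 1/4 allotted to Njord's branch passes to Njord's issue by representation.
The 1/4 is divided into 2 equal shares of 1/8 among Hakon, Ylva.
Hakon is living and takes 1/8.
Ylva is living and takes 1/8.
Solveig is living and takes 1/4.
Kolbein is living and takes 1/4.
Vidar predeceased; the 1/4 allotted to Vidar's branch passes to Vidar's issue by representation.
The 1/4 is divided into 3 equal shares of 1/12 among Trygve, Brynja, Asgeir.
Trygve is living and takes 1/12.
Brynja is living and takes 1/12.
Asgeir predeceased; the 1/12 allotted to Asgeir's branch passes to Asgeir's issue by representation.
The 1/12 is divided into 3 equal shares of 1/36 among Oskar, Hallvard, Ingeborg.
Oskar is living and takes 1/36.
Hallvard is living and takes 1/36.
Ingeborg is living and takes 1/36.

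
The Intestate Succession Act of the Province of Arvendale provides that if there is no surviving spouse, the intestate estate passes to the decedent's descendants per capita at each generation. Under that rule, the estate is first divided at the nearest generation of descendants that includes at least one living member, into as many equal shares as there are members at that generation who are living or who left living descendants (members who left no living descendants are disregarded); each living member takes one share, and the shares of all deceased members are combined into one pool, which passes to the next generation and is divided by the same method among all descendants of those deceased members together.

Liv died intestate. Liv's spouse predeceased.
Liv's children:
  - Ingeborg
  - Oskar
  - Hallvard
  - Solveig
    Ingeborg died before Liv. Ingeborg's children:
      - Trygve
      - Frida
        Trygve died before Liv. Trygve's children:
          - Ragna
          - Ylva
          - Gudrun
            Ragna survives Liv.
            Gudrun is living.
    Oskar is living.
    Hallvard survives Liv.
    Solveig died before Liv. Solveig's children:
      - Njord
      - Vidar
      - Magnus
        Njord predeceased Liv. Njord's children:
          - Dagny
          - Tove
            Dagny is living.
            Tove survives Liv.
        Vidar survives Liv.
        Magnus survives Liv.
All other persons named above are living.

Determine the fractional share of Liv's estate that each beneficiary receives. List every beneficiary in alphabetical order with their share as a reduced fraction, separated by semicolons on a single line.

Dagny 1/25; Frida 1/10; Gudrun 1/25; Hallvard 1/4; Magnus 1/10; Oskar 1/4; Ragna 1/25; Tove 1/25; Vidar 1/10; Ylva 1/25

There is no surviving spouse, so the entire estate passes to Liv's descendants per capita at each generation.
At generation 1 (Ingeborg, Oskar, Hallvard, Solveig) there are 4 shares of (1)/4 = 1/4 each.
Living: Oskar and Hallvard — each takes 1/4.
Deceased: Ingeborg and Solveig. Their combined 1/2 is pooled and carried to generation 2.
At generation 2 (Trygve, Frida, Njord, Vidar, Magnus) there are 5 shares of (1/2)/5 = 1/10 each.
Living: Frida, Vidar, and Magnus — each takes 1/10.
Deceased: Trygve and Njord. Their combined 1/5 is pooled and carried to generation 3.
At generation 3 (Ragna, Ylva, Gudrun, Dagny, Tove) there are 5 shares of (1/5)/5 = 1/25 each.
Living: Ragna, Ylva, Gudrun, Dagny, and Tove — each takes 1/25.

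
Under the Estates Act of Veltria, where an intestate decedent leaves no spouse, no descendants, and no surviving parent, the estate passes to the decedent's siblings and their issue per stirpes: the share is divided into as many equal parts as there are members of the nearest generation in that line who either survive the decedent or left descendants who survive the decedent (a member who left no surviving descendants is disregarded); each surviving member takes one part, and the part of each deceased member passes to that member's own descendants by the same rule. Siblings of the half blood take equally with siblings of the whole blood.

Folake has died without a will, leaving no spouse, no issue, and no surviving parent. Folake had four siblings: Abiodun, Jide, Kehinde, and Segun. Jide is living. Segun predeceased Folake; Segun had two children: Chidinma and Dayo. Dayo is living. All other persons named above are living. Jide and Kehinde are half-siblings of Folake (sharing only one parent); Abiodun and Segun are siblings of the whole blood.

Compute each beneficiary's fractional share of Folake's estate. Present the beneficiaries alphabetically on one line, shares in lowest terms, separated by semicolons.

No spouse, descendants, or parent survives, so the estate passes to Folake's siblings per stirpes.
Half-blood and whole-blood siblings take equally under the stated rule.
The estate is divided into 4 equal shares of 1/4 among Abiodun, Jide, Kehinde, Segun.
Abiodun is living and takes 1/4.
Jide is living and takes 1/4.
Kehinde is living and takes 1/4.
Segun predeceased; the 1/4 allotted to Segun's branch passes to Segun's issue by representation.
The 1/4 is divided into 2 equal shares of 1/8 among Chidinma, Dayo.
Chidinma is living and takes 1/8.
Dayo is living and takes 1/8.

Abiodun 1/4; Chidinma 1/8; Dayo 1/8; Jide 1/4; Kehinde 1/4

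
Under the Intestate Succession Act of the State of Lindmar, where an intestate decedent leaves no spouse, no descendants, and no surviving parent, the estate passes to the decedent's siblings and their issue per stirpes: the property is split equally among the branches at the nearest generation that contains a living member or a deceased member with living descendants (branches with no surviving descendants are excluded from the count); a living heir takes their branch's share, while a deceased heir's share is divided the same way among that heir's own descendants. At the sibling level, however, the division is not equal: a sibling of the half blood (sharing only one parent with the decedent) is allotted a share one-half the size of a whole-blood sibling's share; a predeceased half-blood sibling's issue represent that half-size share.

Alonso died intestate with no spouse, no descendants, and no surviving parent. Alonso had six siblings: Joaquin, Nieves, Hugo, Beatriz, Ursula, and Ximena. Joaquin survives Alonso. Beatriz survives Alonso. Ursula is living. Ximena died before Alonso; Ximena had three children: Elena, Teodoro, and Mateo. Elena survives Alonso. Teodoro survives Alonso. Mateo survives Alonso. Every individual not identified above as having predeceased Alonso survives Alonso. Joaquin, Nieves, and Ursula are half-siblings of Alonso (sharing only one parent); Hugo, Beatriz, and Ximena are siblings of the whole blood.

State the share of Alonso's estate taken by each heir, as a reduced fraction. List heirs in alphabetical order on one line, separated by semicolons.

Beatriz 2/9; Elena 2/27; Hugo 2/9; Joaquin 1/9; Mateo 2/27; Nieves 1/9; Teodoro 2/27; Ursula 1/9

No spouse, descendants, or parent survives, so the estate passes to Alonso's siblings per stirpes.
Half-blood siblings count for one-half the weight of whole-blood siblings at the initial division.
Dividing 1 in proportion to weights (total weight 9/2): Joaquin (weight 1/2) → 1/9; Nieves (weight 1/2) → 1/9; Hugo (weight 1) → 2/9; Beatriz (weight 1) → 2/9; Ursula (weight 1/2) → 1/9; Ximena (weight 1) → 2/9.
Joaquin is living and takes 1/9.
Nieves is living and takes 1/9.
Hugo is living and takes 2/9.
Beatriz is living and takes 2/9.
Ursula is living and takes 1/9.
Ximena predeceased; the 2/9 allotted to Ximena's branch passes to Ximena's issue by representation.
The 2/9 is divided into 3 equal shares of 2/27 among Elena, Teodoro, Mateo.
Elena is living and takes 2/27.
Teodoro is living and takes 2/27.
Mateo is living and takes 2/27.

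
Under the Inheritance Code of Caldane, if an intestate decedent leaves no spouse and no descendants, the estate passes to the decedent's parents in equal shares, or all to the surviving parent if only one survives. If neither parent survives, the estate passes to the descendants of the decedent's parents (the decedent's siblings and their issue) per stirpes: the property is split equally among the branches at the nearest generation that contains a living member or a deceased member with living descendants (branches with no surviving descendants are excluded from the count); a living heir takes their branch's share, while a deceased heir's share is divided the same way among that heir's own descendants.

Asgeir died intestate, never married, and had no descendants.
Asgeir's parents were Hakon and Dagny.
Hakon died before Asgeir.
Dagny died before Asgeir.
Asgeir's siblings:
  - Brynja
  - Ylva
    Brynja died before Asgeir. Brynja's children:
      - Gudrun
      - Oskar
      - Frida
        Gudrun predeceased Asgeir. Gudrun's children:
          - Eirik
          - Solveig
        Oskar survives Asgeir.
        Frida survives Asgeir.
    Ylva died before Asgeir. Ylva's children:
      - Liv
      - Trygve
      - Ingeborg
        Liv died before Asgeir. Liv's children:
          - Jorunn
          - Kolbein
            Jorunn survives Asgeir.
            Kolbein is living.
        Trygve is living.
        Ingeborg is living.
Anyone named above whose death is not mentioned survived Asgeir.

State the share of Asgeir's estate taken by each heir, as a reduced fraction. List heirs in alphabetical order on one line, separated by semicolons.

Eirik 1/12; Frida 1/6; Ingeborg 1/6; Jorunn 1/12; Kolbein 1/12; Oskar 1/6; Solveig 1/12; Trygve 1/6

Neither parent survives and there are no descendants, so the estate passes to Asgeir's siblings and their issue per stirpes.
The estate is divided into 2 equal shares of 1/2 among Brynja, Ylva.
Brynja predeceased; the 1/2 allotted to Brynja's branch passes to Brynja's issue by representation.
The 1/2 is divided into 3 equal shares of 1/6 among Gudrun, Oskar, Frida.
Gudrun predeceased; the 1/6 allotted to Gudrun's branch passes to Gudrun's issue by representation.
The 1/6 is divided into 2 equal shares of 1/12 among Eirik, Solveig.
Eirik is living and takes 1/12.
Solveig is living and takes 1/12.
Oskar is living and takes 1/6.
Frida is living and takes 1/6.
Ylva predeceased; the 1/2 allotted to Ylva's branch passes to Ylva's issue by representation.
The 1/2 is divided into 3 equal shares of 1/6 among Liv, Trygve, Ingeborg.
Liv predeceased; the 1/6 allotted to Liv's branch passes to Liv's issue by representation.
The 1/6 is divided into 2 equal shares of 1/12 among Jorunn, Kolbein.
Jorunn is living and takes 1/12.
Kolbein is living and takes 1/12.
Trygve is living and takes 1/6.
Ingeborg is living and takes 1/6.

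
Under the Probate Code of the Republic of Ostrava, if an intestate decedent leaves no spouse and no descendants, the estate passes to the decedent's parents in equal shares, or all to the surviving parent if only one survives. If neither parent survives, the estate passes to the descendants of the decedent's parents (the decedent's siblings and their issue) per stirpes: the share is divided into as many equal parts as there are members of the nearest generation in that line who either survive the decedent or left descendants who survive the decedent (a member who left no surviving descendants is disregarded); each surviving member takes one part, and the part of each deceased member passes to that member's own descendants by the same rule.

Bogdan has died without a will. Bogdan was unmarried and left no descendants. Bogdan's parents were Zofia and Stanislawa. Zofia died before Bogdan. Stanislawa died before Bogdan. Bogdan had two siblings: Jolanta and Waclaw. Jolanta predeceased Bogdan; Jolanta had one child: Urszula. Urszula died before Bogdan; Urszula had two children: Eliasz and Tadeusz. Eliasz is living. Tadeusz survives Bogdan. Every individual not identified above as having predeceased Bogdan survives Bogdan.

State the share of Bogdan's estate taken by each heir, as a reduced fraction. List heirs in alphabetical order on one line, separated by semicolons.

Neither parent survives and there are no descendants, so the estate passes to Bogdan's siblings and their issue per stirpes.
The estate is divided into 2 equal shares of 1/2 among Jolanta, Waclaw.
Jolanta predeceased; the 1/2 allotted to Jolanta's branch passes to Jolanta's issue by representation.
Urszula's line is the sole branch at this level, so the full 1/2 passes to Urszula's issue by representation.
The 1/2 is divided into 2 equal shares of 1/4 among Eliasz, Tadeusz.
Eliasz is living and takes 1/4.
Tadeusz is living and takes 1/4.
Waclaw is living and takes 1/2.

Eliasz 1/4; Tadeusz 1/4; Waclaw 1/2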